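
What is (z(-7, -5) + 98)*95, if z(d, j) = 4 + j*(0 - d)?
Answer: 6365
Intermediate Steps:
z(d, j) = 4 - d*j (z(d, j) = 4 + j*(-d) = 4 - d*j)
(z(-7, -5) + 98)*95 = ((4 - 1*(-7)*(-5)) + 98)*95 = ((4 - 35) + 98)*95 = (-31 + 98)*95 = 67*95 = 6365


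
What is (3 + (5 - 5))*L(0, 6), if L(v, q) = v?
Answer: 0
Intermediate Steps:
(3 + (5 - 5))*L(0, 6) = (3 + (5 - 5))*0 = (3 + 0)*0 = 3*0 = 0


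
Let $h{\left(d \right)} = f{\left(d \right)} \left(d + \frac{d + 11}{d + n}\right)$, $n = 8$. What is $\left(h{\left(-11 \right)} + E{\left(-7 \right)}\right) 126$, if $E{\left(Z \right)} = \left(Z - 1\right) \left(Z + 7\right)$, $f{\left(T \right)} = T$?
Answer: $15246$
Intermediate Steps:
$E{\left(Z \right)} = \left(-1 + Z\right) \left(7 + Z\right)$
$h{\left(d \right)} = d \left(d + \frac{11 + d}{8 + d}\right)$ ($h{\left(d \right)} = d \left(d + \frac{d + 11}{d + 8}\right) = d \left(d + \frac{11 + d}{8 + d}\right)$)
$\left(h{\left(-11 \right)} + E{\left(-7 \right)}\right) 126 = \left(- \frac{11 \left(11 + \left(-11\right)^{2} + 9 \left(-11\right)\right)}{8 - 11} + \left(-7 + \left(-7\right)^{2} + 6 \left(-7\right)\right)\right) 126 = \left(- \frac{11 \left(11 + 121 - 99\right)}{-3} - 0\right) 126 = \left(\left(-11\right) \left(- \frac{1}{3}\right) 33 + 0\right) 126 = \left(121 + 0\right) 126 = 121 \cdot 126 = 15246$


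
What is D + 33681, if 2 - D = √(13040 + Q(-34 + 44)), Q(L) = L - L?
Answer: 33683 - 4*√815 ≈ 33569.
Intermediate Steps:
Q(L) = 0
D = 2 - 4*√815 (D = 2 - √(13040 + 0) = 2 - √13040 = 2 - 4*√815 ≈ -112.19)
D + 33681 = (2 - 4*√815) + 33681 = 33683 - 4*√815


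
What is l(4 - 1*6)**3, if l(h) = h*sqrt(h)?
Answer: 16*I*sqrt(2) ≈ 22.627*I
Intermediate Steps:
l(h) = h**(3/2)
l(4 - 1*6)**3 = ((4 - 1*6)**(3/2))**3 = ((4 - 6)**(3/2))**3 = ((-2)**(3/2))**3 = (-2*I*sqrt(2))**3 = 16*I*sqrt(2)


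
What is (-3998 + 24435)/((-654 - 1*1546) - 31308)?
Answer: -20437/33508 ≈ -0.60991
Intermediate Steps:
(-3998 + 24435)/((-654 - 1*1546) - 31308) = 20437/((-654 - 1546) - 31308) = 20437/(-2200 - 31308) = 20437/(-33508) = 20437*(-1/33508) = -20437/33508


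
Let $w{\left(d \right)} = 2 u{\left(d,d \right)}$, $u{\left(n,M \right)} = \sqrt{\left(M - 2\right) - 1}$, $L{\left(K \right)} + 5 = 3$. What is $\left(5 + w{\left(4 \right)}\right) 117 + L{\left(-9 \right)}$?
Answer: $817$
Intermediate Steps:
$L{\left(K \right)} = -2$ ($L{\left(K \right)} = -5 + 3 = -2$)
$u{\left(n,M \right)} = \sqrt{-3 + M}$ ($u{\left(n,M \right)} = \sqrt{\left(-2 + M\right) - 1} = \sqrt{-3 + M}$)
$w{\left(d \right)} = 2 \sqrt{-3 + d}$
$\left(5 + w{\left(4 \right)}\right) 117 + L{\left(-9 \right)} = \left(5 + 2 \sqrt{-3 + 4}\right) 117 - 2 = \left(5 + 2 \sqrt{1}\right) 117 - 2 = \left(5 + 2 \cdot 1\right) 117 - 2 = \left(5 + 2\right) 117 - 2 = 7 \cdot 117 - 2 = 819 - 2 = 817$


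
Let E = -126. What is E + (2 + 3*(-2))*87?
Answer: -474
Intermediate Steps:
E + (2 + 3*(-2))*87 = -126 + (2 + 3*(-2))*87 = -126 + (2 - 6)*87 = -126 - 4*87 = -126 - 348 = -474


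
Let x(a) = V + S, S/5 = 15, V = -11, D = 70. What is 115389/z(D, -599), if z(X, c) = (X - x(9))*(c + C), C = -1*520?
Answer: -12821/746 ≈ -17.186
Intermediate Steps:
S = 75 (S = 5*15 = 75)
x(a) = 64 (x(a) = -11 + 75 = 64)
C = -520
z(X, c) = (-520 + c)*(-64 + X) (z(X, c) = (X - 1*64)*(c - 520) = (X - 64)*(-520 + c) = (-64 + X)*(-520 + c) = (-520 + c)*(-64 + X))
115389/z(D, -599) = 115389/(33280 - 520*70 - 64*(-599) + 70*(-599)) = 115389/(33280 - 36400 + 38336 - 41930) = 115389/(-6714) = 115389*(-1/6714) = -12821/746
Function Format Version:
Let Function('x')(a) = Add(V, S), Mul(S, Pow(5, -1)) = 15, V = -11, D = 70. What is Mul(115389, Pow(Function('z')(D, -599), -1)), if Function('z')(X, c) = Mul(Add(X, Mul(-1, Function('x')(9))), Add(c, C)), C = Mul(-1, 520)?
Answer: Rational(-12821, 746) ≈ -17.186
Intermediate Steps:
S = 75 (S = Mul(5, 15) = 75)
Function('x')(a) = 64 (Function('x')(a) = Add(-11, 75) = 64)
C = -520
Function('z')(X, c) = Mul(Add(-520, c), Add(-64, X)) (Function('z')(X, c) = Mul(Add(X, Mul(-1, 64)), Add(c, -520)) = Mul(Add(X, -64), Add(-520, c)) = Mul(Add(-64, X), Add(-520, c)) = Mul(Add(-520, c), Add(-64, X)))
Mul(115389, Pow(Function('z')(D, -599), -1)) = Mul(115389, Pow(Add(33280, Mul(-520, 70), Mul(-64, -599), Mul(70, -599)), -1)) = Mul(115389, Pow(Add(33280, -36400, 38336, -41930), -1)) = Mul(115389, Pow(-6714, -1)) = Mul(115389, Rational(-1, 6714)) = Rational(-12821, 746)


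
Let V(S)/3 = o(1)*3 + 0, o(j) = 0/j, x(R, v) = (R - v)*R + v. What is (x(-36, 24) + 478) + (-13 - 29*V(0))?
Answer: 2649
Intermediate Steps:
x(R, v) = v + R*(R - v) (x(R, v) = R*(R - v) + v = v + R*(R - v))
o(j) = 0
V(S) = 0 (V(S) = 3*(0*3 + 0) = 3*(0 + 0) = 3*0 = 0)
(x(-36, 24) + 478) + (-13 - 29*V(0)) = ((24 + (-36)² - 1*(-36)*24) + 478) + (-13 - 29*0) = ((24 + 1296 + 864) + 478) + (-13 + 0) = (2184 + 478) - 13 = 2662 - 13 = 2649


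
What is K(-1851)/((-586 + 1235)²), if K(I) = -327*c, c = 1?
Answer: -327/421201 ≈ -0.00077635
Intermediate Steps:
K(I) = -327 (K(I) = -327*1 = -327)
K(-1851)/((-586 + 1235)²) = -327/(-586 + 1235)² = -327/(649²) = -327/421201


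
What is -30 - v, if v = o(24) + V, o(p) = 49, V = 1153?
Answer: -1232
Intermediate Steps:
v = 1202 (v = 49 + 1153 = 1202)
-30 - v = -30 - 1*1202 = -30 - 1202 = -1232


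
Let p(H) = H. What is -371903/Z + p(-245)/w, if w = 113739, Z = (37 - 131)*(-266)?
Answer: -6043714471/406275708 ≈ -14.876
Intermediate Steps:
Z = 25004 (Z = -94*(-266) = 25004)
-371903/Z + p(-245)/w = -371903/25004 - 245/113739 = -371903*1/25004 - 245*1/113739 = -53129/3572 - 245/113739 = -6043714471/406275708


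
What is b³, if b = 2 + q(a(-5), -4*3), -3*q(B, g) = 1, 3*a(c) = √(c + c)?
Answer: 125/27 ≈ 4.6296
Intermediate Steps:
a(c) = √2*√c/3 (a(c) = √(c + c)/3 = √(2*c)/3 = (√2*√c)/3 = √2*√c/3)
q(B, g) = -⅓ (q(B, g) = -⅓*1 = -⅓)
b = 5/3 (b = 2 - ⅓ = 5/3 ≈ 1.6667)
b³ = (5/3)³ = 125/27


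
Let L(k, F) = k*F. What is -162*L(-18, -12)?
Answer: -34992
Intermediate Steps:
L(k, F) = F*k
-162*L(-18, -12) = -(-1944)*(-18) = -162*216 = -34992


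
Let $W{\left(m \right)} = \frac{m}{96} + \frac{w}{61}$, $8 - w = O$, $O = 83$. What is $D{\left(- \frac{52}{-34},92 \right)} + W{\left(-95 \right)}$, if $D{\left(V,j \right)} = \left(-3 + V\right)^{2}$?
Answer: $- \frac{95555}{1692384} \approx -0.056462$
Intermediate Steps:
$w = -75$ ($w = 8 - 83 = -75$)
$W{\left(m \right)} = - \frac{75}{61} + \frac{m}{96}$ ($W{\left(m \right)} = \frac{m}{96} - \frac{75}{61} = - \frac{75}{61} + \frac{m}{96}$)
$D{\left(- \frac{52}{-34},92 \right)} + W{\left(-95 \right)} = \left(-3 - \frac{52}{-34}\right)^{2} + \left(- \frac{75}{61} + \frac{1}{96} \left(-95\right)\right) = \left(-3 - - \frac{26}{17}\right)^{2} - \frac{12995}{5856} = \left(-3 + \frac{26}{17}\right)^{2} - \frac{12995}{5856} = \left(- \frac{25}{17}\right)^{2} - \frac{12995}{5856} = \frac{625}{289} - \frac{12995}{5856} = - \frac{95555}{1692384}$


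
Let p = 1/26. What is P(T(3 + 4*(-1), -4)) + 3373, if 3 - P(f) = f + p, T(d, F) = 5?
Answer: 87645/26 ≈ 3371.0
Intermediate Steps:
p = 1/26 ≈ 0.038462
P(f) = 77/26 - f (P(f) = 3 - (f + 1/26) = 3 - (1/26 + f) = 3 + (-1/26 - f) = 77/26 - f)
P(T(3 + 4*(-1), -4)) + 3373 = (77/26 - 1*5) + 3373 = (77/26 - 5) + 3373 = -53/26 + 3373 = 87645/26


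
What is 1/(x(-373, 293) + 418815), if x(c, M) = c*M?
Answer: 1/309526 ≈ 3.2307e-6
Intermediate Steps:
x(c, M) = M*c
1/(x(-373, 293) + 418815) = 1/(293*(-373) + 418815) = 1/(-109289 + 418815) = 1/309526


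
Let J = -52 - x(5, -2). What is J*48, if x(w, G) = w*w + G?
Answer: -3600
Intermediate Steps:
x(w, G) = G + w² (x(w, G) = w² + G = G + w²)
J = -75 (J = -52 - (-2 + 5²) = -52 - (-2 + 25) = -52 - 1*23 = -52 - 23 = -75)
J*48 = -75*48 = -3600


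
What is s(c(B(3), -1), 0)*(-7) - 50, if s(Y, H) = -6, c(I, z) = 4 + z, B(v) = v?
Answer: -8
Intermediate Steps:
s(c(B(3), -1), 0)*(-7) - 50 = -6*(-7) - 50 = 42 - 50 = -8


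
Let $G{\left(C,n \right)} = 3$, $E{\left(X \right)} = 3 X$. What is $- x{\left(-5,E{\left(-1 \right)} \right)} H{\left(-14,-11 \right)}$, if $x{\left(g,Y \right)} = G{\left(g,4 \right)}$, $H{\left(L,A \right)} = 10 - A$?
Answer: $-63$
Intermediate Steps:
$x{\left(g,Y \right)} = 3$
$- x{\left(-5,E{\left(-1 \right)} \right)} H{\left(-14,-11 \right)} = \left(-1\right) 3 \left(10 - -11\right) = - 3 \left(10 + 11\right) = \left(-3\right) 21 = -63$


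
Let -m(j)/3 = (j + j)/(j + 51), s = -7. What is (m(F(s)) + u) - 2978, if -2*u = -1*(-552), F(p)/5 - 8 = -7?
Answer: -91127/28 ≈ -3254.5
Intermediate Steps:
F(p) = 5 (F(p) = 40 + 5*(-7) = 40 - 35 = 5)
u = -276 (u = -(-1)*(-552)/2 = -½*552 = -276)
m(j) = -6*j/(51 + j) (m(j) = -3*(j + j)/(j + 51) = -3*2*j/(51 + j) = -6*j/(51 + j))
(m(F(s)) + u) - 2978 = (-6*5/(51 + 5) - 276) - 2978 = (-6*5/56 - 276) - 2978 = (-6*5*1/56 - 276) - 2978 = (-15/28 - 276) - 2978 = -7743/28 - 2978 = -91127/28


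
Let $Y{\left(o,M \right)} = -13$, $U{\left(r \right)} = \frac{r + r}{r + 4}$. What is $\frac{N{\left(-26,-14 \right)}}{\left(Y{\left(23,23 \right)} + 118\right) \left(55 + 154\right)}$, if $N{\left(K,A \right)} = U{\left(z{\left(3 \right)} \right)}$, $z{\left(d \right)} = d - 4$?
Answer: $- \frac{2}{65835} \approx -3.0379 \cdot 10^{-5}$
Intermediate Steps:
$z{\left(d \right)} = -4 + d$ ($z{\left(d \right)} = d - 4 = -4 + d$)
$U{\left(r \right)} = \frac{2 r}{4 + r}$
$N{\left(K,A \right)} = - \frac{2}{3}$ ($N{\left(K,A \right)} = \frac{2 \left(-4 + 3\right)}{4 + \left(-4 + 3\right)} = 2 \left(-1\right) \frac{1}{4 - 1} = 2 \left(-1\right) \frac{1}{3} = - \frac{2}{3}$)
$\frac{N{\left(-26,-14 \right)}}{\left(Y{\left(23,23 \right)} + 118\right) \left(55 + 154\right)} = - \frac{2}{3 \left(-13 + 118\right) \left(55 + 154\right)} = - \frac{2}{3 \cdot 105 \cdot 209} = - \frac{2}{3 \cdot 21945} = \left(- \frac{2}{3}\right) \frac{1}{21945} = - \frac{2}{65835}$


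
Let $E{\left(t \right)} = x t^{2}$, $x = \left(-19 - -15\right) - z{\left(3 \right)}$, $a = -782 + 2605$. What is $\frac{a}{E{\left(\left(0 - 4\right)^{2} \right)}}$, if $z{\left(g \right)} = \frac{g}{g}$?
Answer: $- \frac{1823}{1280} \approx -1.4242$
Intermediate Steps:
$a = 1823$
$z{\left(g \right)} = 1$
$x = -5$ ($x = \left(-19 - -15\right) - 1 = \left(-19 + 15\right) - 1 = -4 - 1 = -5$)
$E{\left(t \right)} = - 5 t^{2}$
$\frac{a}{E{\left(\left(0 - 4\right)^{2} \right)}} = \frac{1823}{\left(-5\right) \left(\left(0 - 4\right)^{2}\right)^{2}} = \frac{1823}{\left(-5\right) \left(\left(-4\right)^{2}\right)^{2}} = \frac{1823}{\left(-5\right) 16^{2}} = \frac{1823}{\left(-5\right) 256} = \frac{1823}{-1280} = 1823 \left(- \frac{1}{1280}\right) = - \frac{1823}{1280}$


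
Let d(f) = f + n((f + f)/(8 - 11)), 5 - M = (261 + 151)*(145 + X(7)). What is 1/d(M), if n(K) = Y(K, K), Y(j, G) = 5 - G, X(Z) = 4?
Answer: -1/102300 ≈ -9.7752e-6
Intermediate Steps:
n(K) = 5 - K
M = -61383 (M = 5 - (261 + 151)*(145 + 4) = 5 - 412*149 = 5 - 1*61388 = 5 - 61388 = -61383)
d(f) = 5 + 5*f/3 (d(f) = f + (5 - (f + f)/(8 - 11)) = f + (5 - 2*f/(-3)) = f + (5 - 2*f*(-1)/3) = f + (5 - (-2)*f/3) = f + (5 + 2*f/3) = 5 + 5*f/3)
1/d(M) = 1/(5 + (5/3)*(-61383)) = 1/(5 - 102305) = 1/(-102300) = -1/102300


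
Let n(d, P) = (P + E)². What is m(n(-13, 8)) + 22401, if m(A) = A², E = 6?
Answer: 60817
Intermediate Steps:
n(d, P) = (6 + P)² (n(d, P) = (P + 6)² = (6 + P)²)
m(n(-13, 8)) + 22401 = ((6 + 8)²)² + 22401 = (14²)² + 22401 = 196² + 22401 = 38416 + 22401 = 60817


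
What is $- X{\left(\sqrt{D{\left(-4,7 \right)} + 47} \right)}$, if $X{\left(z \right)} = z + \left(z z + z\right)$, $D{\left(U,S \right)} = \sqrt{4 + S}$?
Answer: $-47 - \sqrt{11} - 2 \sqrt{47 + \sqrt{11}} \approx -64.503$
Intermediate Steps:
$X{\left(z \right)} = z^{2} + 2 z$ ($X{\left(z \right)} = z + \left(z^{2} + z\right) = z + \left(z + z^{2}\right) = z^{2} + 2 z$)
$- X{\left(\sqrt{D{\left(-4,7 \right)} + 47} \right)} = - \sqrt{\sqrt{4 + 7} + 47} \left(2 + \sqrt{\sqrt{4 + 7} + 47}\right) = - \sqrt{\sqrt{11} + 47} \left(2 + \sqrt{\sqrt{11} + 47}\right) = - \sqrt{47 + \sqrt{11}} \left(2 + \sqrt{47 + \sqrt{11}}\right)$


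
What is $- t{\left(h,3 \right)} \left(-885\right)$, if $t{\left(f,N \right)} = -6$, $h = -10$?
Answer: $-5310$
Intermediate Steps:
$- t{\left(h,3 \right)} \left(-885\right) = - \left(-6\right) \left(-885\right) = \left(-1\right) 5310 = -5310$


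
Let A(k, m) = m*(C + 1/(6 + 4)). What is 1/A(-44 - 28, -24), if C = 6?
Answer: -5/732 ≈ -0.0068306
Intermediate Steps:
A(k, m) = 61*m/10 (A(k, m) = m*(6 + 1/(6 + 4)) = m*(6 + 1/10) = m*(6 + ⅒) = m*(61/10) = 61*m/10)
1/A(-44 - 28, -24) = 1/((61/10)*(-24)) = 1/(-732/5) = -5/732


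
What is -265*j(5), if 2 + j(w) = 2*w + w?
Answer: -3445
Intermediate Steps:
j(w) = -2 + 3*w (j(w) = -2 + (2*w + w) = -2 + 3*w)
-265*j(5) = -265*(-2 + 3*5) = -265*(-2 + 15) = -265*13 = -3445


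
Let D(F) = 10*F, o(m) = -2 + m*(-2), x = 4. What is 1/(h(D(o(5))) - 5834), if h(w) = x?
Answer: -1/5830 ≈ -0.00017153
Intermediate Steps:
o(m) = -2 - 2*m
h(w) = 4
1/(h(D(o(5))) - 5834) = 1/(4 - 5834) = 1/(-5830) = -1/5830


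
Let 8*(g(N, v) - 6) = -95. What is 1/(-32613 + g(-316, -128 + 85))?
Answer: -8/260951 ≈ -3.0657e-5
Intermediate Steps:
g(N, v) = -47/8 (g(N, v) = 6 + (⅛)*(-95) = 6 - 95/8 = -47/8)
1/(-32613 + g(-316, -128 + 85)) = 1/(-32613 - 47/8) = 1/(-260951/8) = -8/260951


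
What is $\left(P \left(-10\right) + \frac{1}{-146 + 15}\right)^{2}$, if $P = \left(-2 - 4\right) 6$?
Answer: $\frac{2223971281}{17161} \approx 1.2959 \cdot 10^{5}$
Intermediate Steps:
$P = -36$ ($P = \left(-6\right) 6 = -36$)
$\left(P \left(-10\right) + \frac{1}{-146 + 15}\right)^{2} = \left(\left(-36\right) \left(-10\right) + \frac{1}{-146 + 15}\right)^{2} = \left(360 + \frac{1}{-131}\right)^{2} = \left(360 - \frac{1}{131}\right)^{2} = \left(\frac{47159}{131}\right)^{2} = \frac{2223971281}{17161}$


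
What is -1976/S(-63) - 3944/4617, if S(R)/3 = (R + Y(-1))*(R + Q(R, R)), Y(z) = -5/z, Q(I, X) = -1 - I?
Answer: -1634908/133893 ≈ -12.211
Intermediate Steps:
S(R) = -15 - 3*R (S(R) = 3*((R - 5/(-1))*(R + (-1 - R))) = 3*((R - 5*(-1))*(-1)) = 3*((R + 5)*(-1)) = 3*((5 + R)*(-1)) = 3*(-5 - R) = -15 - 3*R)
-1976/S(-63) - 3944/4617 = -1976/(-15 - 3*(-63)) - 3944/4617 = -1976/(-15 + 189) - 3944*1/4617 = -1976/174 - 3944/4617 = -1976*1/174 - 3944/4617 = -988/87 - 3944/4617 = -1634908/133893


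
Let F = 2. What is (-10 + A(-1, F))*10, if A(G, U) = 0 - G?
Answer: -90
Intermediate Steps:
A(G, U) = -G
(-10 + A(-1, F))*10 = (-10 - 1*(-1))*10 = (-10 + 1)*10 = -9*10 = -90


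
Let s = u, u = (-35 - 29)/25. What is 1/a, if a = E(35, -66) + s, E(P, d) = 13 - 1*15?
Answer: -25/114 ≈ -0.21930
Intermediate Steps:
E(P, d) = -2 (E(P, d) = 13 - 15 = -2)
u = -64/25 (u = -64*1/25 = -64/25 ≈ -2.5600)
s = -64/25 ≈ -2.5600
a = -114/25 (a = -2 - 64/25 = -114/25 ≈ -4.5600)
1/a = 1/(-114/25) = -25/114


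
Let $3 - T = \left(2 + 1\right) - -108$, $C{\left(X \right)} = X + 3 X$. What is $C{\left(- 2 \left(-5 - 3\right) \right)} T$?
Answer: $-6912$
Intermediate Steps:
$C{\left(X \right)} = 4 X$
$T = -108$ ($T = 3 - \left(\left(2 + 1\right) - -108\right) = 3 - \left(3 + 108\right) = 3 - 111 = -108$)
$C{\left(- 2 \left(-5 - 3\right) \right)} T = 4 \left(- 2 \left(-5 - 3\right)\right) \left(-108\right) = 4 \left(\left(-2\right) \left(-8\right)\right) \left(-108\right) = 4 \cdot 16 \left(-108\right) = 64 \left(-108\right) = -6912$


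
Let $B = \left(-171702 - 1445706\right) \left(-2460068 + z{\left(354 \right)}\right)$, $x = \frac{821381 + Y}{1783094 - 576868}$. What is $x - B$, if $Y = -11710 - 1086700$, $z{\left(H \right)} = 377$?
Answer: $- \frac{4798757725721054757}{1206226} \approx -3.9783 \cdot 10^{12}$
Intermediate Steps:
$Y = -1098410$
$x = - \frac{277029}{1206226}$ ($x = \frac{821381 - 1098410}{1783094 - 576868} = - \frac{277029}{1206226} \approx -0.22967$)
$B = 3978323900928$ ($B = \left(-171702 - 1445706\right) \left(-2460068 + 377\right) = \left(-1617408\right) \left(-2459691\right) = 3978323900928$)
$x - B = - \frac{277029}{1206226} - 3978323900928 = - \frac{4798757725721054757}{1206226}$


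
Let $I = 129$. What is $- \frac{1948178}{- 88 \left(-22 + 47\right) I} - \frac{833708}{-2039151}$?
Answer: $\frac{701539241213}{96451842300} \approx 7.2735$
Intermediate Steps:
$- \frac{1948178}{- 88 \left(-22 + 47\right) I} - \frac{833708}{-2039151} = - \frac{1948178}{- 88 \left(-22 + 47\right) 129} - \frac{833708}{-2039151} = - \frac{1948178}{\left(-88\right) 25 \cdot 129} - - \frac{833708}{2039151} = - \frac{1948178}{\left(-2200\right) 129} + \frac{833708}{2039151} = - \frac{1948178}{-283800} + \frac{833708}{2039151} = \left(-1948178\right) \left(- \frac{1}{283800}\right) + \frac{833708}{2039151} = \frac{974089}{141900} + \frac{833708}{2039151} = \frac{701539241213}{96451842300}$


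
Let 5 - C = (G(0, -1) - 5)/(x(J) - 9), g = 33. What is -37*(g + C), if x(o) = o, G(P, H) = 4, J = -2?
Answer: -15429/11 ≈ -1402.6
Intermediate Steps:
C = 54/11 (C = 5 - (4 - 5)/(-2 - 9) = 5 - (-1)/(-11) = 5 - (-1)*(-1)/11 = 5 - 1*1/11 = 5 - 1/11 = 54/11 ≈ 4.9091)
-37*(g + C) = -37*(33 + 54/11) = -37*417/11 = -15429/11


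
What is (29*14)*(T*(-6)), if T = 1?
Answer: -2436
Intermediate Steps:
(29*14)*(T*(-6)) = (29*14)*(1*(-6)) = 406*(-6) = -2436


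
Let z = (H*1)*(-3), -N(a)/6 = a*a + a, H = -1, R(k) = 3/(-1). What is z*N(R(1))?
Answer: -108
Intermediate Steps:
R(k) = -3 (R(k) = 3*(-1) = -3)
N(a) = -6*a - 6*a² (N(a) = -6*(a*a + a) = -6*(a² + a) = -6*(a + a²) = -6*a - 6*a²)
z = 3 (z = -1*1*(-3) = -1*(-3) = 3)
z*N(R(1)) = 3*(-6*(-3)*(1 - 3)) = 3*(-6*(-3)*(-2)) = 3*(-36) = -108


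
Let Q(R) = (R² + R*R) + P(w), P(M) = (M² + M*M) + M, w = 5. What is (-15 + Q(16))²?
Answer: 304704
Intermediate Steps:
P(M) = M + 2*M² (P(M) = (M² + M²) + M = 2*M² + M = M + 2*M²)
Q(R) = 55 + 2*R² (Q(R) = (R² + R*R) + 5*(1 + 2*5) = (R² + R²) + 5*(1 + 10) = 2*R² + 5*11 = 2*R² + 55 = 55 + 2*R²)
(-15 + Q(16))² = (-15 + (55 + 2*16²))² = (-15 + (55 + 2*256))² = (-15 + (55 + 512))² = (-15 + 567)² = 552² = 304704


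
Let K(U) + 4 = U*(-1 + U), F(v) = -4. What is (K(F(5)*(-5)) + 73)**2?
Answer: 201601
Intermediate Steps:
K(U) = -4 + U*(-1 + U)
(K(F(5)*(-5)) + 73)**2 = ((-4 + (-4*(-5))**2 - (-4)*(-5)) + 73)**2 = ((-4 + 20**2 - 1*20) + 73)**2 = ((-4 + 400 - 20) + 73)**2 = (376 + 73)**2 = 449**2 = 201601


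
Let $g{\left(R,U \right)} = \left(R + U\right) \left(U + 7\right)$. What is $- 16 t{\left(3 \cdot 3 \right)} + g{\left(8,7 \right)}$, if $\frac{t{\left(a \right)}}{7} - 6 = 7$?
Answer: $-1246$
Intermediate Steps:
$t{\left(a \right)} = 91$ ($t{\left(a \right)} = 42 + 7 \cdot 7 = 42 + 49 = 91$)
$g{\left(R,U \right)} = \left(7 + U\right) \left(R + U\right)$ ($g{\left(R,U \right)} = \left(R + U\right) \left(7 + U\right) = \left(7 + U\right) \left(R + U\right)$)
$- 16 t{\left(3 \cdot 3 \right)} + g{\left(8,7 \right)} = \left(-16\right) 91 + \left(7^{2} + 7 \cdot 8 + 7 \cdot 7 + 8 \cdot 7\right) = -1456 + \left(49 + 56 + 49 + 56\right) = -1456 + 210 = -1246$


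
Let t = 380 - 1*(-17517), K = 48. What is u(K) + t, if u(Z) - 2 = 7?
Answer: 17906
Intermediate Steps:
u(Z) = 9 (u(Z) = 2 + 7 = 9)
t = 17897 (t = 380 + 17517 = 17897)
u(K) + t = 9 + 17897 = 17906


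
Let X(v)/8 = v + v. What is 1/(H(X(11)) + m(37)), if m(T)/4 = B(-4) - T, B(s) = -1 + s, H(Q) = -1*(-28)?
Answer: -1/140 ≈ -0.0071429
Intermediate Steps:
X(v) = 16*v (X(v) = 8*(v + v) = 8*(2*v) = 16*v)
H(Q) = 28
m(T) = -20 - 4*T (m(T) = 4*((-1 - 4) - T) = 4*(-5 - T) = -20 - 4*T)
1/(H(X(11)) + m(37)) = 1/(28 + (-20 - 4*37)) = 1/(28 + (-20 - 148)) = 1/(28 - 168) = 1/(-140) = -1/140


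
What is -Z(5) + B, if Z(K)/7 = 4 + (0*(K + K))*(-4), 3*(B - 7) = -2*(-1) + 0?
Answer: -61/3 ≈ -20.333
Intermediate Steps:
B = 23/3 (B = 7 + (-2*(-1) + 0)/3 = 7 + (2 + 0)/3 = 7 + (⅓)*2 = 7 + ⅔ = 23/3 ≈ 7.6667)
Z(K) = 28 (Z(K) = 7*(4 + (0*(K + K))*(-4)) = 7*(4 + (0*(2*K))*(-4)) = 7*(4 + 0*(-4)) = 7*(4 + 0) = 7*4 = 28)
-Z(5) + B = -1*28 + 23/3 = -28 + 23/3 = -61/3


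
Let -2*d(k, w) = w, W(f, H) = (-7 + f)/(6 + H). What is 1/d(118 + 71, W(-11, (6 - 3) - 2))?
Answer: 7/9 ≈ 0.77778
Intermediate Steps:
W(f, H) = (-7 + f)/(6 + H)
d(k, w) = -w/2
1/d(118 + 71, W(-11, (6 - 3) - 2)) = 1/(-(-7 - 11)/(2*(6 + ((6 - 3) - 2)))) = 1/(-(-18)/(2*(6 + (3 - 2)))) = 1/(-(-18)/(2*(6 + 1))) = 1/(-(-18)/(2*7)) = 1/(-(-18)/14) = 1/(-½*(-18/7)) = 1/(9/7) = 7/9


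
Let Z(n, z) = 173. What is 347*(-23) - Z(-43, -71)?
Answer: -8154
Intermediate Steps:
347*(-23) - Z(-43, -71) = 347*(-23) - 1*173 = -7981 - 173 = -8154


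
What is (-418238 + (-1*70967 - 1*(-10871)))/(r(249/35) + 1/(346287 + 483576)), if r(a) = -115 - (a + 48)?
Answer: 13893309088470/4941004267 ≈ 2811.8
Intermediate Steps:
r(a) = -163 - a (r(a) = -115 - (48 + a) = -115 + (-48 - a) = -163 - a)
(-418238 + (-1*70967 - 1*(-10871)))/(r(249/35) + 1/(346287 + 483576)) = (-418238 + (-1*70967 - 1*(-10871)))/((-163 - 249/35) + 1/(346287 + 483576)) = (-418238 + (-70967 + 10871))/((-163 - 249/35) + 1/829863) = (-418238 - 60096)/((-163 - 1*249/35) + 1/829863) = -478334/((-163 - 249/35) + 1/829863) = -478334/(-5954/35 + 1/829863) = -478334/(-4941004267/29045205) = -478334*(-29045205/4941004267) = 13893309088470/4941004267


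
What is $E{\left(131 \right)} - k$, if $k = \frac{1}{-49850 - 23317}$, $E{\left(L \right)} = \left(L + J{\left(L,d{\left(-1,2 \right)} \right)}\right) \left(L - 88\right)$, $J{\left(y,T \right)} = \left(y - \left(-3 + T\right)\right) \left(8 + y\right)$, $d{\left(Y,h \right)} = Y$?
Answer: $\frac{59450236177}{73167} \approx 8.1253 \cdot 10^{5}$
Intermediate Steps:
$J{\left(y,T \right)} = \left(8 + y\right) \left(3 + y - T\right)$ ($J{\left(y,T \right)} = \left(3 + y - T\right) \left(8 + y\right) = \left(8 + y\right) \left(3 + y - T\right)$)
$E{\left(L \right)} = \left(-88 + L\right) \left(32 + L^{2} + 13 L\right)$ ($E{\left(L \right)} = \left(L + \left(24 + L^{2} - -8 + 11 L - - L\right)\right) \left(L - 88\right) = \left(L + \left(24 + L^{2} + 8 + 11 L + L\right)\right) \left(-88 + L\right) = \left(L + \left(32 + L^{2} + 12 L\right)\right) \left(-88 + L\right) = \left(32 + L^{2} + 13 L\right) \left(-88 + L\right) = \left(-88 + L\right) \left(32 + L^{2} + 13 L\right)$)
$k = - \frac{1}{73167}$ ($k = \frac{1}{-73167} = - \frac{1}{73167} \approx -1.3667 \cdot 10^{-5}$)
$E{\left(131 \right)} - k = \left(-2816 + 131^{3} - 145672 - 75 \cdot 131^{2}\right) - - \frac{1}{73167} = \left(-2816 + 2248091 - 145672 - 1287075\right) + \frac{1}{73167} = 812528 + \frac{1}{73167} = \frac{59450236177}{73167}$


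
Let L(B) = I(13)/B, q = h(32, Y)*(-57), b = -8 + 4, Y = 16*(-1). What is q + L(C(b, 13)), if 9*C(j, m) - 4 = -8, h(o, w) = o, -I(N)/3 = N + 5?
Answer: -3405/2 ≈ -1702.5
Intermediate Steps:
Y = -16
I(N) = -15 - 3*N (I(N) = -3*(N + 5) = -3*(5 + N) = -15 - 3*N)
b = -4
C(j, m) = -4/9 (C(j, m) = 4/9 + (1/9)*(-8) = 4/9 - 8/9 = -4/9)
q = -1824 (q = 32*(-57) = -1824)
L(B) = -54/B (L(B) = (-15 - 3*13)/B = (-15 - 39)/B = -54/B)
q + L(C(b, 13)) = -1824 - 54/(-4/9) = -1824 - 54*(-9/4) = -1824 + 243/2 = -3405/2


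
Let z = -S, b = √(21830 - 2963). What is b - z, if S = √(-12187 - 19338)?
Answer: √18867 + 5*I*√1261 ≈ 137.36 + 177.55*I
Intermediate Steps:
S = 5*I*√1261 (S = √(-31525) = 5*I*√1261 ≈ 177.55*I)
b = √18867 ≈ 137.36
z = -5*I*√1261 ≈ -177.55*I
b - z = √18867 - (-5)*I*√1261 = √18867 + 5*I*√1261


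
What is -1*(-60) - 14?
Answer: 46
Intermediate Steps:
-1*(-60) - 14 = 60 - 14 = 46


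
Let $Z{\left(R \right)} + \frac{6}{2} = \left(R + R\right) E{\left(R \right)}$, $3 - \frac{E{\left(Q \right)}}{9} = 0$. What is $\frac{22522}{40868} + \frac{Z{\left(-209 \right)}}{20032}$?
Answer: $- \frac{2549537}{204666944} \approx -0.012457$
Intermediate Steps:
$E{\left(Q \right)} = 27$ ($E{\left(Q \right)} = 27 - 0 = 27 + 0 = 27$)
$Z{\left(R \right)} = -3 + 54 R$ ($Z{\left(R \right)} = -3 + \left(R + R\right) 27 = -3 + 2 R 27 = -3 + 54 R$)
$\frac{22522}{40868} + \frac{Z{\left(-209 \right)}}{20032} = \frac{22522}{40868} + \frac{-3 + 54 \left(-209\right)}{20032} = 22522 \cdot \frac{1}{40868} + \left(-3 - 11286\right) \frac{1}{20032} = \frac{11261}{20434} - \frac{11289}{20032} = - \frac{2549537}{204666944}$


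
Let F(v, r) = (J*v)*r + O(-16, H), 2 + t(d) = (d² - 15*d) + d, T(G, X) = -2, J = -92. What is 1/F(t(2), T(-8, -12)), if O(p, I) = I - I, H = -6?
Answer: -1/4784 ≈ -0.00020903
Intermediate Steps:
t(d) = -2 + d² - 14*d (t(d) = -2 + ((d² - 15*d) + d) = -2 + (d² - 14*d) = -2 + d² - 14*d)
O(p, I) = 0
F(v, r) = -92*r*v (F(v, r) = (-92*v)*r + 0 = -92*r*v + 0 = -92*r*v)
1/F(t(2), T(-8, -12)) = 1/(-92*(-2)*(-2 + 2² - 14*2)) = 1/(-92*(-2)*(-2 + 4 - 28)) = 1/(-92*(-2)*(-26)) = 1/(-4784) = -1/4784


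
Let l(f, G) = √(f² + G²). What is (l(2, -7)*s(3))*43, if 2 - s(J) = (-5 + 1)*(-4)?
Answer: -602*√53 ≈ -4382.6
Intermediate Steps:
s(J) = -14 (s(J) = 2 - (-5 + 1)*(-4) = 2 - (-4)*(-4) = 2 - 1*16 = 2 - 16 = -14)
l(f, G) = √(G² + f²)
(l(2, -7)*s(3))*43 = (√((-7)² + 2²)*(-14))*43 = (√(49 + 4)*(-14))*43 = (√53*(-14))*43 = -14*√53*43 = -602*√53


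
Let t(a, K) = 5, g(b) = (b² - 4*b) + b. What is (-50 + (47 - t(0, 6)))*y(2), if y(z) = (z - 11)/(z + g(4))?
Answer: 12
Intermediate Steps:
g(b) = b² - 3*b
y(z) = (-11 + z)/(4 + z) (y(z) = (z - 11)/(z + 4*(-3 + 4)) = (-11 + z)/(z + 4*1) = (-11 + z)/(z + 4) = (-11 + z)/(4 + z))
(-50 + (47 - t(0, 6)))*y(2) = (-50 + (47 - 1*5))*((-11 + 2)/(4 + 2)) = (-50 + (47 - 5))*(-9/6) = (-50 + 42)*((⅙)*(-9)) = -8*(-3/2) = 12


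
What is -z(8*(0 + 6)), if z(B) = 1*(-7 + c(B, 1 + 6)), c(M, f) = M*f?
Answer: -329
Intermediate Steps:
z(B) = -7 + 7*B (z(B) = 1*(-7 + B*(1 + 6)) = 1*(-7 + B*7) = 1*(-7 + 7*B) = -7 + 7*B)
-z(8*(0 + 6)) = -(-7 + 7*(8*(0 + 6))) = -(-7 + 7*(8*6)) = -(-7 + 7*48) = -(-7 + 336) = -1*329 = -329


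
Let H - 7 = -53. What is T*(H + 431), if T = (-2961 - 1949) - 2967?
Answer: -3032645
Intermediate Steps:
T = -7877 (T = -4910 - 2967 = -7877)
H = -46 (H = 7 - 53 = -46)
T*(H + 431) = -7877*(-46 + 431) = -7877*385 = -3032645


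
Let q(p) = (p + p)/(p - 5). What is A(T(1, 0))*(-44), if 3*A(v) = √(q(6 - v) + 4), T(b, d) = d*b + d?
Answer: -176/3 ≈ -58.667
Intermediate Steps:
q(p) = 2*p/(-5 + p) (q(p) = (2*p)/(-5 + p) = 2*p/(-5 + p))
T(b, d) = d + b*d (T(b, d) = b*d + d = d + b*d)
A(v) = √(4 + 2*(6 - v)/(1 - v))/3 (A(v) = √(2*(6 - v)/(-5 + (6 - v)) + 4)/3 = √(2*(6 - v)/(1 - v) + 4)/3 = √(4 + 2*(6 - v)/(1 - v))/3)
A(T(1, 0))*(-44) = (√2*√((-8 + 3*(0*(1 + 1)))/(-1 + 0*(1 + 1)))/3)*(-44) = (√2*√((-8 + 3*(0*2))/(-1 + 0*2))/3)*(-44) = (√2*√((-8 + 3*0)/(-1 + 0))/3)*(-44) = (√2*√((-8 + 0)/(-1))/3)*(-44) = (√2*√(-1*(-8))/3)*(-44) = (√2*√8/3)*(-44) = (√2*(2*√2)/3)*(-44) = (4/3)*(-44) = -176/3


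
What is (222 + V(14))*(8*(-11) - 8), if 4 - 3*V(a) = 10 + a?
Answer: -20672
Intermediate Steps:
V(a) = -2 - a/3 (V(a) = 4/3 - (10 + a)/3 = 4/3 + (-10/3 - a/3) = -2 - a/3)
(222 + V(14))*(8*(-11) - 8) = (222 + (-2 - ⅓*14))*(8*(-11) - 8) = (222 + (-2 - 14/3))*(-88 - 8) = (222 - 20/3)*(-96) = (646/3)*(-96) = -20672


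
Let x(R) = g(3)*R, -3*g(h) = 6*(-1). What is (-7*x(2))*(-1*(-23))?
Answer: -644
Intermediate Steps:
g(h) = 2 (g(h) = -2*(-1) = -1/3*(-6) = 2)
x(R) = 2*R
(-7*x(2))*(-1*(-23)) = (-14*2)*(-1*(-23)) = -7*4*23 = -28*23 = -644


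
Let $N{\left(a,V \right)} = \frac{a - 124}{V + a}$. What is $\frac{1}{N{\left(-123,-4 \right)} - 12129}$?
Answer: $- \frac{127}{1540136} \approx -8.246 \cdot 10^{-5}$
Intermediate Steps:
$N{\left(a,V \right)} = \frac{-124 + a}{V + a}$ ($N{\left(a,V \right)} = \frac{a - 124}{V + a} = \frac{-124 + a}{V + a}$)
$\frac{1}{N{\left(-123,-4 \right)} - 12129} = \frac{1}{\frac{-124 - 123}{-4 - 123} - 12129} = \frac{1}{\frac{1}{-127} \left(-247\right) - 12129} = \frac{1}{\left(- \frac{1}{127}\right) \left(-247\right) - 12129} = \frac{1}{\frac{247}{127} - 12129} = \frac{1}{- \frac{1540136}{127}} = - \frac{127}{1540136}$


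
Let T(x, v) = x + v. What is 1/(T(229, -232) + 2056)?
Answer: 1/2053 ≈ 0.00048709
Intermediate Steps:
T(x, v) = v + x
1/(T(229, -232) + 2056) = 1/((-232 + 229) + 2056) = 1/(-3 + 2056) = 1/2053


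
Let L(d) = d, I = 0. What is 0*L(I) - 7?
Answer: -7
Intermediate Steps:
0*L(I) - 7 = 0*0 - 7 = 0 - 7 = -7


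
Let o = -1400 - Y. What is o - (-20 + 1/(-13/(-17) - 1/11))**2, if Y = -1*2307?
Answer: 8956643/15876 ≈ 564.16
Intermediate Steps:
Y = -2307
o = 907 (o = -1400 - 1*(-2307) = -1400 + 2307 = 907)
o - (-20 + 1/(-13/(-17) - 1/11))**2 = 907 - (-20 + 1/(-13/(-17) - 1/11))**2 = 907 - (-20 + 1/(-13*(-1/17) - 1*1/11))**2 = 907 - (-20 + 1/(13/17 - 1/11))**2 = 907 - (-20 + 1/(126/187))**2 = 907 - (-20 + 187/126)**2 = 907 - (-2333/126)**2 = 907 - 1*5442889/15876 = 907 - 5442889/15876 = 8956643/15876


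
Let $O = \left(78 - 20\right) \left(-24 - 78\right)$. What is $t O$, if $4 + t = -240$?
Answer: $1443504$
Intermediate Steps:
$O = -5916$ ($O = 58 \left(-102\right) = -5916$)
$t = -244$ ($t = -4 - 240 = -244$)
$t O = \left(-244\right) \left(-5916\right) = 1443504$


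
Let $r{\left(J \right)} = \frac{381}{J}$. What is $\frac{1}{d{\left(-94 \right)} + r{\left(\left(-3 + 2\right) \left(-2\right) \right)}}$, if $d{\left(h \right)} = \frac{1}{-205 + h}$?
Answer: $\frac{598}{113917} \approx 0.0052494$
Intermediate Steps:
$\frac{1}{d{\left(-94 \right)} + r{\left(\left(-3 + 2\right) \left(-2\right) \right)}} = \frac{1}{\frac{1}{-205 - 94} + \frac{381}{\left(-3 + 2\right) \left(-2\right)}} = \frac{1}{\frac{1}{-299} + \frac{381}{\left(-1\right) \left(-2\right)}} = \frac{1}{- \frac{1}{299} + \frac{381}{2}} = \frac{1}{\frac{113917}{598}} = \frac{598}{113917}$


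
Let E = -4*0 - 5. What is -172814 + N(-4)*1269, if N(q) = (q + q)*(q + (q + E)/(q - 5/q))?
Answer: -1819738/11 ≈ -1.6543e+5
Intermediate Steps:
E = -5 (E = 0 - 5 = -5)
N(q) = 2*q*(q + (-5 + q)/(q - 5/q)) (N(q) = (q + q)*(q + (q - 5)/(q - 5/q)) = (2*q)*(q + (-5 + q)/(q - 5/q)) = 2*q*(q + (-5 + q)/(q - 5/q)))
-172814 + N(-4)*1269 = -172814 + (2*(-4)²*(-10 - 4 + (-4)²)/(-5 + (-4)²))*1269 = -172814 + (2*16*(-10 - 4 + 16)/(-5 + 16))*1269 = -172814 + (2*16*2/11)*1269 = -172814 + (2*16*(1/11)*2)*1269 = -172814 + (64/11)*1269 = -172814 + 81216/11 = -1819738/11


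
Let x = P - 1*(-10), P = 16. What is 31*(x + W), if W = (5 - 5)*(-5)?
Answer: 806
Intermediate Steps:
x = 26 (x = 16 - 1*(-10) = 16 + 10 = 26)
W = 0 (W = 0*(-5) = 0)
31*(x + W) = 31*(26 + 0) = 31*26 = 806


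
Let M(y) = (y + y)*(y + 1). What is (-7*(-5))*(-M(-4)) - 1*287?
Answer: -1127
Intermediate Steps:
M(y) = 2*y*(1 + y) (M(y) = (2*y)*(1 + y) = 2*y*(1 + y))
(-7*(-5))*(-M(-4)) - 1*287 = (-7*(-5))*(-2*(-4)*(1 - 4)) - 1*287 = 35*(-2*(-4)*(-3)) - 287 = 35*(-1*24) - 287 = 35*(-24) - 287 = -840 - 287 = -1127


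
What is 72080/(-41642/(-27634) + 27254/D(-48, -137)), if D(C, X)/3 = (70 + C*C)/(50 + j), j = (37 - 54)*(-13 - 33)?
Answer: 3546504450960/156726647069 ≈ 22.629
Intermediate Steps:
j = 782 (j = -17*(-46) = 782)
D(C, X) = 105/416 + 3*C²/832 (D(C, X) = 3*((70 + C*C)/(50 + 782)) = 3*((70 + C²)/832) = 3*((70 + C²)*(1/832)) = 3*(35/416 + C²/832) = 105/416 + 3*C²/832)
72080/(-41642/(-27634) + 27254/D(-48, -137)) = 72080/(-41642/(-27634) + 27254/(105/416 + (3/832)*(-48)²)) = 72080/(-41642*(-1/27634) + 27254/(105/416 + (3/832)*2304)) = 72080/(20821/13817 + 27254/(105/416 + 108/13)) = 72080/(20821/13817 + 27254/(3561/416)) = 72080/(20821/13817 + 27254*(416/3561)) = 72080/(20821/13817 + 11337664/3561) = 72080/(156726647069/49202337) = 72080*(49202337/156726647069) = 3546504450960/156726647069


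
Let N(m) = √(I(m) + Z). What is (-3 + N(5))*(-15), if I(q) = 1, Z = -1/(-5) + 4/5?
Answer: 45 - 15*√2 ≈ 23.787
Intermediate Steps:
Z = 1 (Z = -1*(-⅕) + 4*(⅕) = ⅕ + ⅘ = 1)
N(m) = √2 (N(m) = √(1 + 1) = √2)
(-3 + N(5))*(-15) = (-3 + √2)*(-15) = 45 - 15*√2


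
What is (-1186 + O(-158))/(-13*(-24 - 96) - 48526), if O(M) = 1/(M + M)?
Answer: 374777/14841256 ≈ 0.025252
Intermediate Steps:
O(M) = 1/(2*M)
(-1186 + O(-158))/(-13*(-24 - 96) - 48526) = (-1186 + (1/2)/(-158))/(-13*(-24 - 96) - 48526) = (-1186 + (1/2)*(-1/158))/(-13*(-120) - 48526) = (-1186 - 1/316)/(1560 - 48526) = -374777/316/(-46966) = -374777/316*(-1/46966) = 374777/14841256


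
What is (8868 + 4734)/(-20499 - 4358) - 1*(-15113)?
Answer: 375650239/24857 ≈ 15112.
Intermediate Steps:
(8868 + 4734)/(-20499 - 4358) - 1*(-15113) = 13602/(-24857) + 15113 = 13602*(-1/24857) + 15113 = -13602/24857 + 15113 = 375650239/24857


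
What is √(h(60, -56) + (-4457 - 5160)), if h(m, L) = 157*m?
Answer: I*√197 ≈ 14.036*I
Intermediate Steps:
√(h(60, -56) + (-4457 - 5160)) = √(157*60 + (-4457 - 5160)) = √(9420 - 9617) = √(-197) = I*√197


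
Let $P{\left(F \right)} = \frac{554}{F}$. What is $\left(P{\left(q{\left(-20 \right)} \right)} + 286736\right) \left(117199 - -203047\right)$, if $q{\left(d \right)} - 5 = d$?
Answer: $\frac{1377213439556}{15} \approx 9.1814 \cdot 10^{10}$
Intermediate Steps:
$q{\left(d \right)} = 5 + d$
$\left(P{\left(q{\left(-20 \right)} \right)} + 286736\right) \left(117199 - -203047\right) = \left(\frac{554}{5 - 20} + 286736\right) \left(117199 - -203047\right) = \left(\frac{554}{-15} + 286736\right) \left(117199 + 203047\right) = \left(554 \left(- \frac{1}{15}\right) + 286736\right) 320246 = \left(- \frac{554}{15} + 286736\right) 320246 = \frac{4300486}{15} \cdot 320246 = \frac{1377213439556}{15}$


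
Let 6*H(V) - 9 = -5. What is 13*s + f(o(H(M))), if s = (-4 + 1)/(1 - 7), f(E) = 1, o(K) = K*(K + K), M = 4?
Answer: 15/2 ≈ 7.5000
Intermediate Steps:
H(V) = ⅔ (H(V) = 3/2 + (⅙)*(-5) = 3/2 - ⅚ = ⅔)
o(K) = 2*K² (o(K) = K*(2*K) = 2*K²)
s = ½ (s = -3/(-6) = -3*(-⅙) = ½ ≈ 0.50000)
13*s + f(o(H(M))) = 13*(½) + 1 = 13/2 + 1 = 15/2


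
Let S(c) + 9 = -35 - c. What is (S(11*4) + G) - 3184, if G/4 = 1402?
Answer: 2336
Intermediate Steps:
G = 5608 (G = 4*1402 = 5608)
S(c) = -44 - c (S(c) = -9 + (-35 - c) = -44 - c)
(S(11*4) + G) - 3184 = ((-44 - 11*4) + 5608) - 3184 = ((-44 - 1*44) + 5608) - 3184 = ((-44 - 44) + 5608) - 3184 = (-88 + 5608) - 3184 = 5520 - 3184 = 2336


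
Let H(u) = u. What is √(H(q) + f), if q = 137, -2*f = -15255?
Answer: √31058/2 ≈ 88.116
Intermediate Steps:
f = 15255/2 (f = -½*(-15255) = 15255/2 ≈ 7627.5)
√(H(q) + f) = √(137 + 15255/2) = √(15529/2) = √31058/2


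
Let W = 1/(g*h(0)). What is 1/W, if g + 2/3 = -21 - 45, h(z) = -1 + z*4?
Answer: 200/3 ≈ 66.667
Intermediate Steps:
h(z) = -1 + 4*z
g = -200/3 (g = -⅔ + (-21 - 45) = -⅔ - 66 = -200/3 ≈ -66.667)
W = 3/200 (W = 1/(-200*(-1 + 4*0)/3) = 1/(-200*(-1 + 0)/3) = 1/(-200/3*(-1)) = 1/(200/3) = 3/200 ≈ 0.015000)
1/W = 1/(3/200) = 200/3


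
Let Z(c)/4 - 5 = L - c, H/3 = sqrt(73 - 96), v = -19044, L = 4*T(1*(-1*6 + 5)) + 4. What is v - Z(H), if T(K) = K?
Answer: -19064 + 12*I*sqrt(23) ≈ -19064.0 + 57.55*I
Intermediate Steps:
L = 0 (L = 4*(1*(-1*6 + 5)) + 4 = 4*(1*(-6 + 5)) + 4 = 4*(1*(-1)) + 4 = 4*(-1) + 4 = -4 + 4 = 0)
H = 3*I*sqrt(23) (H = 3*sqrt(73 - 96) = 3*sqrt(-23) = 3*(I*sqrt(23)) = 3*I*sqrt(23) ≈ 14.387*I)
Z(c) = 20 - 4*c (Z(c) = 20 + 4*(0 - c) = 20 + 4*(-c) = 20 - 4*c)
v - Z(H) = -19044 - (20 - 12*I*sqrt(23)) = -19044 + (-20 + 12*I*sqrt(23)) = -19064 + 12*I*sqrt(23)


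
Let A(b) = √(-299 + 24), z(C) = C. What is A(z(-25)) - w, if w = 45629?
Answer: -45629 + 5*I*√11 ≈ -45629.0 + 16.583*I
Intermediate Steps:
A(b) = 5*I*√11 (A(b) = √(-275) = 5*I*√11)
A(z(-25)) - w = 5*I*√11 - 1*45629 = 5*I*√11 - 45629 = -45629 + 5*I*√11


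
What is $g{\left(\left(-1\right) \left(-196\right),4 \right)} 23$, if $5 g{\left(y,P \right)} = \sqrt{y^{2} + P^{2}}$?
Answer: $\frac{92 \sqrt{2402}}{5} \approx 901.79$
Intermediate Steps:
$g{\left(y,P \right)} = \frac{\sqrt{P^{2} + y^{2}}}{5}$ ($g{\left(y,P \right)} = \frac{\sqrt{y^{2} + P^{2}}}{5} = \frac{\sqrt{P^{2} + y^{2}}}{5}$)
$g{\left(\left(-1\right) \left(-196\right),4 \right)} 23 = \frac{\sqrt{4^{2} + \left(\left(-1\right) \left(-196\right)\right)^{2}}}{5} \cdot 23 = \frac{\sqrt{16 + 196^{2}}}{5} \cdot 23 = \frac{\sqrt{16 + 38416}}{5} \cdot 23 = \frac{\sqrt{38432}}{5} \cdot 23 = \frac{4 \sqrt{2402}}{5} \cdot 23 = \frac{92 \sqrt{2402}}{5}$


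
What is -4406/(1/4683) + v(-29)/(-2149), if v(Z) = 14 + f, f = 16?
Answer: -44340957432/2149 ≈ -2.0633e+7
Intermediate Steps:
v(Z) = 30 (v(Z) = 14 + 16 = 30)
-4406/(1/4683) + v(-29)/(-2149) = -4406/(1/4683) + 30/(-2149) = -4406/1/4683 + 30*(-1/2149) = -4406*4683 - 30/2149 = -20633298 - 30/2149 = -44340957432/2149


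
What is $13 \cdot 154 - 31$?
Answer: $1971$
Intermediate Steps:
$13 \cdot 154 - 31 = 2002 - 31 = 1971$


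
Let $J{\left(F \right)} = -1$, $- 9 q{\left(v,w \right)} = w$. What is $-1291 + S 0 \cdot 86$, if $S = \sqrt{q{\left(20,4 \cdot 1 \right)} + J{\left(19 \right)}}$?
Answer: $-1291$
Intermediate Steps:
$q{\left(v,w \right)} = - \frac{w}{9}$
$S = \frac{i \sqrt{13}}{3}$ ($S = \sqrt{- \frac{4 \cdot 1}{9} - 1} = \sqrt{\left(- \frac{1}{9}\right) 4 - 1} = \sqrt{- \frac{4}{9} - 1} = \sqrt{- \frac{13}{9}} = \frac{i \sqrt{13}}{3} \approx 1.2019 i$)
$-1291 + S 0 \cdot 86 = -1291 + \frac{i \sqrt{13}}{3} \cdot 0 \cdot 86 = -1291 + \frac{i \sqrt{13}}{3} \cdot 0 = -1291 + 0 = -1291$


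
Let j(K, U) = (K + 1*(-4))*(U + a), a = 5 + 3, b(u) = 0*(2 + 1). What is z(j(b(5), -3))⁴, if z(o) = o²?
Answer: 25600000000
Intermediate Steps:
b(u) = 0 (b(u) = 0*3 = 0)
a = 8
j(K, U) = (-4 + K)*(8 + U) (j(K, U) = (K + 1*(-4))*(U + 8) = (K - 4)*(8 + U) = (-4 + K)*(8 + U))
z(j(b(5), -3))⁴ = ((-32 - 4*(-3) + 8*0 + 0*(-3))²)⁴ = ((-32 + 12 + 0 + 0)²)⁴ = ((-20)²)⁴ = 400⁴ = 25600000000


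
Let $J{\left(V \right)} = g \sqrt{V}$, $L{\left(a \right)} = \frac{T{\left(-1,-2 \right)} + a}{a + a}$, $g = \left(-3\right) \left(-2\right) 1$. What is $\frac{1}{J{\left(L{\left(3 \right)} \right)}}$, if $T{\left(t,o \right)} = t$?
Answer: $\frac{\sqrt{3}}{6} \approx 0.28868$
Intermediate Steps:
$g = 6$ ($g = 6 \cdot 1 = 6$)
$L{\left(a \right)} = \frac{-1 + a}{2 a}$ ($L{\left(a \right)} = \frac{-1 + a}{a + a} = \frac{-1 + a}{2 a}$)
$J{\left(V \right)} = 6 \sqrt{V}$
$\frac{1}{J{\left(L{\left(3 \right)} \right)}} = \frac{1}{6 \sqrt{\frac{-1 + 3}{2 \cdot 3}}} = \frac{1}{6 \sqrt{\frac{1}{2} \cdot \frac{1}{3} \cdot 2}} = \frac{1}{6 \sqrt{\frac{1}{3}}} = \frac{1}{6 \frac{\sqrt{3}}{3}} = \frac{1}{2 \sqrt{3}} = \frac{\sqrt{3}}{6}$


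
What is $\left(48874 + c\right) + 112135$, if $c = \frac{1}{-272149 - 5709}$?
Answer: $\frac{44737638721}{277858} \approx 1.6101 \cdot 10^{5}$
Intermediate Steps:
$c = - \frac{1}{277858}$ ($c = \frac{1}{-277858} = - \frac{1}{277858} \approx -3.599 \cdot 10^{-6}$)
$\left(48874 + c\right) + 112135 = \left(48874 - \frac{1}{277858}\right) + 112135 = \frac{13580031891}{277858} + 112135 = \frac{44737638721}{277858}$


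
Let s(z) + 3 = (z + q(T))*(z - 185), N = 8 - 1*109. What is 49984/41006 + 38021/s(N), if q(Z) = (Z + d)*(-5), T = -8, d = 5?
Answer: 1394172819/504230279 ≈ 2.7650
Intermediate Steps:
N = -101 (N = 8 - 109 = -101)
q(Z) = -25 - 5*Z (q(Z) = (Z + 5)*(-5) = (5 + Z)*(-5) = -25 - 5*Z)
s(z) = -3 + (-185 + z)*(15 + z) (s(z) = -3 + (z + (-25 - 5*(-8)))*(z - 185) = -3 + (z + (-25 + 40))*(-185 + z) = -3 + (z + 15)*(-185 + z) = -3 + (15 + z)*(-185 + z) = -3 + (-185 + z)*(15 + z))
49984/41006 + 38021/s(N) = 49984/41006 + 38021/(-2778 + (-101)² - 170*(-101)) = 49984*(1/41006) + 38021/(-2778 + 10201 + 17170) = 24992/20503 + 38021/24593 = 1394172819/504230279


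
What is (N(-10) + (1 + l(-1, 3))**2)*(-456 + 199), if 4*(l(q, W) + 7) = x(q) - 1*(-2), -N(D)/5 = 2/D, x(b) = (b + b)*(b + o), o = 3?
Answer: -44461/4 ≈ -11115.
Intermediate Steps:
x(b) = 2*b*(3 + b) (x(b) = (b + b)*(b + 3) = (2*b)*(3 + b) = 2*b*(3 + b))
N(D) = -10/D
l(q, W) = -13/2 + q*(3 + q)/2 (l(q, W) = -7 + (2*q*(3 + q) - 1*(-2))/4 = -7 + (2*q*(3 + q) + 2)/4 = -7 + (2 + 2*q*(3 + q))/4 = -7 + (1/2 + q*(3 + q)/2) = -13/2 + q*(3 + q)/2)
(N(-10) + (1 + l(-1, 3))**2)*(-456 + 199) = (-10/(-10) + (1 + (-13/2 + (1/2)*(-1)*(3 - 1)))**2)*(-456 + 199) = (-10*(-1/10) + (1 + (-13/2 + (1/2)*(-1)*2))**2)*(-257) = (1 + (1 + (-13/2 - 1))**2)*(-257) = (1 + (1 - 15/2)**2)*(-257) = (1 + (-13/2)**2)*(-257) = (1 + 169/4)*(-257) = (173/4)*(-257) = -44461/4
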